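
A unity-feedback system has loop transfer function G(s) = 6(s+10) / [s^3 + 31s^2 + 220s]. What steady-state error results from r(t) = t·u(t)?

Factoring s from the denominator leaves a polynomial with constant term 220, so the system is type 1.
K_v = lim_{s→0} s·G(s) = 6·10 / 220 = 3/11.
e_ss = 1/K_v = 1/(3/11) = 11/3.

11/3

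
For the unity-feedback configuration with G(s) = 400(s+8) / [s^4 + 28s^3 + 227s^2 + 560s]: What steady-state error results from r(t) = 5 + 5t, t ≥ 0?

0.875

Lowest-order denominator term is 560s, so the open loop has 1 pole at the origin → type 1 system. By superposition:
  • 5: tracked with zero error.
  • 5t: e_ss = 5/K_v with K_v=40/7 → 0.875.
Total e_ss = 0.875.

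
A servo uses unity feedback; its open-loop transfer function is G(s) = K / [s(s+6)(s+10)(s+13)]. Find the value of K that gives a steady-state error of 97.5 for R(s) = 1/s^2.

8

One free integrator in G(s): this is a type 1 system.
K_v = lim_{s→0} s·G(s) = K / (6·10·13) = (1/780)·K.
e_ss = 1/K_v = 97.5 ⇒ K_v = 2/195 ⇒ K = (2/195)/(1/780) = 8.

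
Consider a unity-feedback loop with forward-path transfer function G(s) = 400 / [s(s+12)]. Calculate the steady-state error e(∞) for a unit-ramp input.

0.03

The open loop has one pole at the origin → type 1 system.
K_v = lim_{s→0} s·G(s) = 400 / (12) = 100/3.
e_ss = 1/K_v = 1/(100/3) = 0.03.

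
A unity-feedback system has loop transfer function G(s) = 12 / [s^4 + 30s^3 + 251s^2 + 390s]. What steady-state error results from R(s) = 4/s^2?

130

The denominator has no term below 390s — 1 pole at s=0, type 1.
K_v = lim_{s→0} s·G(s) = 12 / 390 = 2/65.
e_ss = 4/K_v = 4/(2/65) = 130.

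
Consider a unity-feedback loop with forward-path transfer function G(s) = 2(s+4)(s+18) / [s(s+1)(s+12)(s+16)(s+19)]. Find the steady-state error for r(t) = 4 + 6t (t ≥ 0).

152

One free integrator in G(s): this is a type 1 system. Treating each term separately:
  • 4: tracked with zero error.
  • 6t: e_ss = 6/K_v with K_v=3/76 → 152.
Total e_ss = 152.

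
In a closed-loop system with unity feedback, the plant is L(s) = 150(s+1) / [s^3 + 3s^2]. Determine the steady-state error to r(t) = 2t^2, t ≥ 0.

Lowest-order denominator term is 3s^2, so the open loop has 2 poles at the origin → type 2 system.
K_a = lim_{s→0} s^2·L(s) = 150·1 / 3 = 50.
r(t) = 2t^2 gives R(s) = 4/s^3.
e_ss = 4/K_a = 4/50 = 0.08.

0.08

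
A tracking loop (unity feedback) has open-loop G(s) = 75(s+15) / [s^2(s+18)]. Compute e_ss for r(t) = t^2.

0.032

System type = 2 (two poles at s=0).
K_a = lim_{s→0} s^2·G(s) = 75·15 / (18) = 62.5.
r(t) = t^2 gives R(s) = 2/s^3.
e_ss = 2/K_a = 2/62.5 = 0.032.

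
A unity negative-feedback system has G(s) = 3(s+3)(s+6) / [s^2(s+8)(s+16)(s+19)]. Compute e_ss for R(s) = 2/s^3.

Two free integrators in G(s): this is a type 2 system.
K_a = lim_{s→0} s^2·G(s) = 3·3·6 / (8·16·19) = 27/1216.
r(t) = t^2 gives R(s) = 2/s^3.
e_ss = 2/K_a = 2/(27/1216) = 2432/27.

2432/27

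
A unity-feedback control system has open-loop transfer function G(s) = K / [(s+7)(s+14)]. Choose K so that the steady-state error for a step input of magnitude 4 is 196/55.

12

The open loop has no poles at the origin → type 0 system.
K_p = lim_{s→0} G(s) = K / (7·14) = (1/98)·K.
e_ss = 4/(1 + K_p) = 196/55 ⇒ 1 + (1/98)·K = 55/49 ⇒ K = 12.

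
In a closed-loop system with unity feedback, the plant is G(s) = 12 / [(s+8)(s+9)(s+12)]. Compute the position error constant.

System type = 0 (no poles at s=0).
K_p = lim_{s→0} G(s) = 12 / (8·9·12) = 1/72.

1/72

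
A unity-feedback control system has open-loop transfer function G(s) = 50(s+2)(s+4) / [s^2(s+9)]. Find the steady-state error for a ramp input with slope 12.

The open loop has two poles at the origin → type 2 system.
A type-2 system has K_v = ∞, so it tracks a ramp input with zero steady-state error.

0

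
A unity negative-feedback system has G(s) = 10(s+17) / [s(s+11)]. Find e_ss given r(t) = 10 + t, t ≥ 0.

11/170

One free integrator in G(s): this is a type 1 system. Taking each input component in turn:
  • 10: tracked with zero error.
  • t: e_ss = 1/K_v with K_v=170/11 → 11/170.
Total e_ss = 11/170.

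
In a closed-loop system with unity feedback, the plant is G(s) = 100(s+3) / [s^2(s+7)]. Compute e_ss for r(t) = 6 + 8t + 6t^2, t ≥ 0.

Two free integrators in G(s): this is a type 2 system. Taking each input component in turn:
  • 6: tracked with zero error.
  • 8t: tracked with zero error.
  • 6t^2: e_ss = 12/K_a with K_a=300/7 → 0.28.
Total e_ss = 0.28.

0.28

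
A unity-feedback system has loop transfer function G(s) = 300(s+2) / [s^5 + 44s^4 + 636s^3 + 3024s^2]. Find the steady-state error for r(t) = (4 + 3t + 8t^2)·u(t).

80.64

Lowest-order denominator term is 3024s^2, so the open loop has 2 poles at the origin → type 2 system. Taking each input component in turn:
  • 4: tracked with zero error.
  • 3t: tracked with zero error.
  • 8t^2: e_ss = 16/K_a with K_a=25/126 → 80.64.
Total e_ss = 80.64.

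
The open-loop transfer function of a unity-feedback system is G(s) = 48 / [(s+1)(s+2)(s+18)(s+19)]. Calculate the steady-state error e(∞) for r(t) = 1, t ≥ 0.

57/61

G(s) has no factors of s in the denominator, so the system is type 0.
K_p = lim_{s→0} G(s) = 48 / (1·2·18·19) = 4/57.
e_ss = 1/(1 + K_p) = 1/(61/57) = 57/61.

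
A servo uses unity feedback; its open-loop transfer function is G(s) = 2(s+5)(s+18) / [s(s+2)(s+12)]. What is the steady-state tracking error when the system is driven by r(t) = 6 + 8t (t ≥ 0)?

The open loop has one pole at the origin → type 1 system. Taking each input component in turn:
  • 6: tracked with zero error.
  • 8t: e_ss = 8/K_v with K_v=7.5 → 16/15.
Total e_ss = 16/15.

16/15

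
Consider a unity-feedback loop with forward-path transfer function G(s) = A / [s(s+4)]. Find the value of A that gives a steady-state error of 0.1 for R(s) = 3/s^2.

120

System type = 1 (one pole at s=0).
K_v = lim_{s→0} s·G(s) = A / (4) = 0.25·A.
e_ss = 3/K_v = 0.1 ⇒ K_v = 30 ⇒ A = 30/0.25 = 120.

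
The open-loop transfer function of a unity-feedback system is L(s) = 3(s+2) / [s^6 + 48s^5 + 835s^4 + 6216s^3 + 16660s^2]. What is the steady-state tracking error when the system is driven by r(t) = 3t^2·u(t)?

The denominator has no term below 16660s^2 — 2 poles at s=0, type 2.
K_a = lim_{s→0} s^2·L(s) = 3·2 / 16660 = 3/8330.
r(t) = 3t^2 gives R(s) = 6/s^3.
e_ss = 6/K_a = 6/(3/8330) = 16660.

16660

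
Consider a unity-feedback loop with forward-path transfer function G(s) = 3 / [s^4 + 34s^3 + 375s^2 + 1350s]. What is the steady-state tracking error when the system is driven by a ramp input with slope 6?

The denominator has no term below 1350s — 1 pole at s=0, type 1.
K_v = lim_{s→0} s·G(s) = 3 / 1350 = 1/450.
e_ss = 6/K_v = 6/(1/450) = 2700.

2700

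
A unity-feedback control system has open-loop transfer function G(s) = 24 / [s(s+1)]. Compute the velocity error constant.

System type = 1 (one pole at s=0).
K_v = lim_{s→0} s·G(s) = 24 / (1) = 24.

24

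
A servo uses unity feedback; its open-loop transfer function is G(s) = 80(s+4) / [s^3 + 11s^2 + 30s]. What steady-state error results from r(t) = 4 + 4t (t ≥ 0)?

0.375

Lowest-order denominator term is 30s, so the open loop has 1 pole at the origin → type 1 system. Taking each input component in turn:
  • 4: tracked with zero error.
  • 4t: e_ss = 4/K_v with K_v=32/3 → 0.375.
Total e_ss = 0.375.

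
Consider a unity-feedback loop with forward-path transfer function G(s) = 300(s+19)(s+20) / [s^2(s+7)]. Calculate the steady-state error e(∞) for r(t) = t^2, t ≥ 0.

7/57000

G(s) has two factors of s in the denominator, so the system is type 2.
K_a = lim_{s→0} s^2·G(s) = 300·19·20 / (7) = 114000/7.
r(t) = t^2 gives R(s) = 2/s^3.
e_ss = 2/K_a = 2/(114000/7) = 7/57000.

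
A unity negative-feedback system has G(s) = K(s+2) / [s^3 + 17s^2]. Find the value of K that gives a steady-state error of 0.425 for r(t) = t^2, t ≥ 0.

Lowest-order denominator term is 17s^2, so the open loop has 2 poles at the origin → type 2 system.
K_a = lim_{s→0} s^2·G(s) = K·2 / 17 = (2/17)·K.
e_ss = 2/K_a = 0.425 ⇒ K_a = 80/17 ⇒ K = (80/17)/(2/17) = 40.

40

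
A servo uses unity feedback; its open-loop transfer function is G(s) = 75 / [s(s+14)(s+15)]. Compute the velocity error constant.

5/14

System type = 1 (one pole at s=0).
K_v = lim_{s→0} s·G(s) = 75 / (14·15) = 5/14.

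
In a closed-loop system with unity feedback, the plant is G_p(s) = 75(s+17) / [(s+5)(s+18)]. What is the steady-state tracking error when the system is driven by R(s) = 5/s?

G_p(s) has no factors of s in the denominator, so the system is type 0.
K_p = lim_{s→0} G_p(s) = 75·17 / (5·18) = 85/6.
e_ss = 5/(1 + K_p) = 5/(91/6) = 30/91.

30/91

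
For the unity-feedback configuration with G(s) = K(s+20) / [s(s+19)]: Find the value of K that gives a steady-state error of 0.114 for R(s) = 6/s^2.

System type = 1 (one pole at s=0).
K_v = lim_{s→0} s·G(s) = K·20 / (19) = (20/19)·K.
e_ss = 6/K_v = 0.114 ⇒ K_v = 1000/19 ⇒ K = (1000/19)/(20/19) = 50.

50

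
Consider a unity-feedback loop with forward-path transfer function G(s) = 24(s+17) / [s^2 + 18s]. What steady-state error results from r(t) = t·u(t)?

The denominator has no term below 18s — 1 pole at s=0, type 1.
K_v = lim_{s→0} s·G(s) = 24·17 / 18 = 68/3.
e_ss = 1/K_v = 1/(68/3) = 3/68.

3/68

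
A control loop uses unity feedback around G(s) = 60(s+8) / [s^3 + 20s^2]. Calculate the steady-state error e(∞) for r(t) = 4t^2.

1/3

The denominator has no term below 20s^2 — 2 poles at s=0, type 2.
K_a = lim_{s→0} s^2·G(s) = 60·8 / 20 = 24.
r(t) = 4t^2 gives R(s) = 8/s^3.
e_ss = 8/K_a = 8/24 = 1/3.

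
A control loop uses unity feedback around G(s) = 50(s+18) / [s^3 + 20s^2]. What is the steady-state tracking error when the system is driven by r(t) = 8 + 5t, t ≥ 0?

0

The denominator has no term below 20s^2 — 2 poles at s=0, type 2. By superposition:
  • 8: tracked with zero error.
  • 5t: tracked with zero error.
Total e_ss = 0.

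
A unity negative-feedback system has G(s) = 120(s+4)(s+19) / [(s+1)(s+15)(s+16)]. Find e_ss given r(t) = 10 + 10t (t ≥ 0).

infinity

G(s) has no factors of s in the denominator, so the system is type 0. By superposition:
  • 10: e_ss = 10/(1+K_p) with K_p=38 → 10/39.
  • 10t: a type-0 system cannot track it, e_ss → ∞.
The unbounded component dominates.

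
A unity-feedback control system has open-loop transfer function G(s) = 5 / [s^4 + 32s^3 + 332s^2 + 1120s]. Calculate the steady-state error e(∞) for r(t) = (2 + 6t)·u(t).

Lowest-order denominator term is 1120s, so the open loop has 1 pole at the origin → type 1 system. Taking each input component in turn:
  • 2: tracked with zero error.
  • 6t: e_ss = 6/K_v with K_v=1/224 → 1344.
Total e_ss = 1344.

1344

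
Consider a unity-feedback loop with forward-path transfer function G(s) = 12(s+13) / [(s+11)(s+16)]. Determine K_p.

G(s) has no factors of s in the denominator, so the system is type 0.
K_p = lim_{s→0} G(s) = 12·13 / (11·16) = 39/44.

39/44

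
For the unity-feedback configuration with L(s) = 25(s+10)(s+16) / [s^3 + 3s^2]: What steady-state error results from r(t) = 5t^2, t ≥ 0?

0.0075

The denominator has no term below 3s^2 — 2 poles at s=0, type 2.
K_a = lim_{s→0} s^2·L(s) = 25·10·16 / 3 = 4000/3.
r(t) = 5t^2 gives R(s) = 10/s^3.
e_ss = 10/K_a = 10/(4000/3) = 0.0075.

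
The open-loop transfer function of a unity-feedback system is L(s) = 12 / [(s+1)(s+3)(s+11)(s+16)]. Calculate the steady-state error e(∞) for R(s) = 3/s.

No free integrators in L(s): this is a type 0 system.
K_p = lim_{s→0} L(s) = 12 / (1·3·11·16) = 1/44.
e_ss = 3/(1 + K_p) = 3/(45/44) = 44/15.

44/15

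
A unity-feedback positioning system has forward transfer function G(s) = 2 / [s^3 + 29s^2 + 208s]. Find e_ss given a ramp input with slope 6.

The denominator has no term below 208s — 1 pole at s=0, type 1.
K_v = lim_{s→0} s·G(s) = 2 / 208 = 1/104.
e_ss = 6/K_v = 6/(1/104) = 624.

624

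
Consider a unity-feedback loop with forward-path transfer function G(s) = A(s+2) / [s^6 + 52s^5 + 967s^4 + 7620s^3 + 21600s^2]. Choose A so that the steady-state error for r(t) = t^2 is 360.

Factoring s^2 from the denominator leaves a polynomial with constant term 21600, so the system is type 2.
K_a = lim_{s→0} s^2·G(s) = A·2 / 21600 = (1/10800)·A.
e_ss = 2/K_a = 360 ⇒ K_a = 1/180 ⇒ A = (1/180)/(1/10800) = 60.

60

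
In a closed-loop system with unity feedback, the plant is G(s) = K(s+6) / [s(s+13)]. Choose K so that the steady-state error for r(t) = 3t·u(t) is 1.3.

5

G(s) has one factor of s in the denominator, so the system is type 1.
K_v = lim_{s→0} s·G(s) = K·6 / (13) = (6/13)·K.
e_ss = 3/K_v = 1.3 ⇒ K_v = 30/13 ⇒ K = (30/13)/(6/13) = 5.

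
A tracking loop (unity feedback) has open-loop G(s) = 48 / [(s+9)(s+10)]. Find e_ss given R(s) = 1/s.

G(s) has no factors of s in the denominator, so the system is type 0.
K_p = lim_{s→0} G(s) = 48 / (9·10) = 8/15.
e_ss = 1/(1 + K_p) = 1/(23/15) = 15/23.

15/23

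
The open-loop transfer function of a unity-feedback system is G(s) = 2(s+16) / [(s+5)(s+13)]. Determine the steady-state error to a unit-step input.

65/97

System type = 0 (no poles at s=0).
K_p = lim_{s→0} G(s) = 2·16 / (5·13) = 32/65.
e_ss = 1/(1 + K_p) = 1/(97/65) = 65/97.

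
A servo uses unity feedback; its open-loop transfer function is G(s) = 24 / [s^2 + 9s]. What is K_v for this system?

The denominator has no term below 9s — 1 pole at s=0, type 1.
K_v = lim_{s→0} s·G(s) = 24 / 9 = 8/3.

8/3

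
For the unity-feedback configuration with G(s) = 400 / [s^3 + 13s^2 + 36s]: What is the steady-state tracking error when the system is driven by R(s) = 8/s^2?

0.72

Factoring s from the denominator leaves a polynomial with constant term 36, so the system is type 1.
K_v = lim_{s→0} s·G(s) = 400 / 36 = 100/9.
e_ss = 8/K_v = 8/(100/9) = 0.72.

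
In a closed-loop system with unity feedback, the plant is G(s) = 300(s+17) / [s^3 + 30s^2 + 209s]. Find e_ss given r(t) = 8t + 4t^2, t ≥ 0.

Factoring s from the denominator leaves a polynomial with constant term 209, so the system is type 1. By superposition:
  • 8t: e_ss = 8/K_v with K_v=5100/209 → 418/1275.
  • 4t^2: a type-1 system cannot track it, e_ss → ∞.
The unbounded component dominates.

infinity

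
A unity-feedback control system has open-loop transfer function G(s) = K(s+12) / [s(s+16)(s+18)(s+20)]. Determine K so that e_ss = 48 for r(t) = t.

10

G(s) has one factor of s in the denominator, so the system is type 1.
K_v = lim_{s→0} s·G(s) = K·12 / (16·18·20) = (1/480)·K.
e_ss = 1/K_v = 48 ⇒ K_v = 1/48 ⇒ K = (1/48)/(1/480) = 10.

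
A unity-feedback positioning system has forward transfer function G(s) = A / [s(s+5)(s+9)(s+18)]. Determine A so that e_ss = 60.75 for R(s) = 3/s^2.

40

G(s) has one factor of s in the denominator, so the system is type 1.
K_v = lim_{s→0} s·G(s) = A / (5·9·18) = (1/810)·A.
e_ss = 3/K_v = 60.75 ⇒ K_v = 4/81 ⇒ A = (4/81)/(1/810) = 40.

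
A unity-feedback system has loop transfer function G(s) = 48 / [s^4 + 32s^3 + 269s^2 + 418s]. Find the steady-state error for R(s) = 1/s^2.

Lowest-order denominator term is 418s, so the open loop has 1 pole at the origin → type 1 system.
K_v = lim_{s→0} s·G(s) = 48 / 418 = 24/209.
e_ss = 1/K_v = 1/(24/209) = 209/24.

209/24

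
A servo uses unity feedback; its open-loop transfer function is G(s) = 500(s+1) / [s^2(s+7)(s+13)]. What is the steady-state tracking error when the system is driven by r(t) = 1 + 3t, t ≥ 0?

0

The open loop has two poles at the origin → type 2 system. Taking each input component in turn:
  • 1: tracked with zero error.
  • 3t: tracked with zero error.
Total e_ss = 0.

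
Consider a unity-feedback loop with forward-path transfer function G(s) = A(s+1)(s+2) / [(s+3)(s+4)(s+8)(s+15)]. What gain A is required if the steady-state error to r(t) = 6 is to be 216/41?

No free integrators in G(s): this is a type 0 system.
K_p = lim_{s→0} G(s) = A·1·2 / (3·4·8·15) = (1/720)·A.
e_ss = 6/(1 + K_p) = 216/41 ⇒ 1 + (1/720)·A = 41/36 ⇒ A = 100.

100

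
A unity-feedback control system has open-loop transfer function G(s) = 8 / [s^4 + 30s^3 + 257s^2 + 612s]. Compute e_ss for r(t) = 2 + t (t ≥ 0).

76.5

Lowest-order denominator term is 612s, so the open loop has 1 pole at the origin → type 1 system. Taking each input component in turn:
  • 2: tracked with zero error.
  • t: e_ss = 1/K_v with K_v=2/153 → 76.5.
Total e_ss = 76.5.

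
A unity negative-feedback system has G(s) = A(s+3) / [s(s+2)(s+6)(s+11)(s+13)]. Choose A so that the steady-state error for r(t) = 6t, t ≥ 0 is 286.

G(s) has one factor of s in the denominator, so the system is type 1.
K_v = lim_{s→0} s·G(s) = A·3 / (2·6·11·13) = (1/572)·A.
e_ss = 6/K_v = 286 ⇒ K_v = 3/143 ⇒ A = (3/143)/(1/572) = 12.

12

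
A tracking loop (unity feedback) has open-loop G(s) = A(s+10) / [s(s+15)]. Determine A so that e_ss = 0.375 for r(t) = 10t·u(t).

System type = 1 (one pole at s=0).
K_v = lim_{s→0} s·G(s) = A·10 / (15) = (2/3)·A.
e_ss = 10/K_v = 0.375 ⇒ K_v = 80/3 ⇒ A = (80/3)/(2/3) = 40.

40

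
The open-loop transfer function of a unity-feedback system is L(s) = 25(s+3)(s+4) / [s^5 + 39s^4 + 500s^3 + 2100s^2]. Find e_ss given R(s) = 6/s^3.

Factoring s^2 from the denominator leaves a polynomial with constant term 2100, so the system is type 2.
K_a = lim_{s→0} s^2·L(s) = 25·3·4 / 2100 = 1/7.
r(t) = 3t^2 gives R(s) = 6/s^3.
e_ss = 6/K_a = 6/(1/7) = 42.

42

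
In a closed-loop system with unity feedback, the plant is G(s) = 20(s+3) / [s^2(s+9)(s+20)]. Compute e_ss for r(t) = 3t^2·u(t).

18

Two free integrators in G(s): this is a type 2 system.
K_a = lim_{s→0} s^2·G(s) = 20·3 / (9·20) = 1/3.
r(t) = 3t^2 gives R(s) = 6/s^3.
e_ss = 6/K_a = 6/(1/3) = 18.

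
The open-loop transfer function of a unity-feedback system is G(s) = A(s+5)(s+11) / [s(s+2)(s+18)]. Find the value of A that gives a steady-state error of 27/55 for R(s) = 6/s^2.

System type = 1 (one pole at s=0).
K_v = lim_{s→0} s·G(s) = A·5·11 / (2·18) = (55/36)·A.
e_ss = 6/K_v = 27/55 ⇒ K_v = 110/9 ⇒ A = (110/9)/(55/36) = 8.

8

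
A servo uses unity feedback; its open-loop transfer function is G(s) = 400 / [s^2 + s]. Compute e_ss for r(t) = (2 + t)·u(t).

0.0025

Factoring s from the denominator leaves a polynomial with constant term 1, so the system is type 1. Taking each input component in turn:
  • 2: tracked with zero error.
  • t: e_ss = 1/K_v with K_v=400 → 0.0025.
Total e_ss = 0.0025.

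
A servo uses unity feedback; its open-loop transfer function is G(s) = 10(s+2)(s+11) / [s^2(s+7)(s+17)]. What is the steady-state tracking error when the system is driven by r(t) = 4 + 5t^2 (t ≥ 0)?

119/22

System type = 2 (two poles at s=0). Taking each input component in turn:
  • 4: tracked with zero error.
  • 5t^2: e_ss = 10/K_a with K_a=220/119 → 119/22.
Total e_ss = 119/22.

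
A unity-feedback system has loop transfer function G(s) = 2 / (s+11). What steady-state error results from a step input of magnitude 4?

44/13

System type = 0 (no poles at s=0).
K_p = lim_{s→0} G(s) = 2 / (11) = 2/11.
e_ss = 4/(1 + K_p) = 4/(13/11) = 44/13.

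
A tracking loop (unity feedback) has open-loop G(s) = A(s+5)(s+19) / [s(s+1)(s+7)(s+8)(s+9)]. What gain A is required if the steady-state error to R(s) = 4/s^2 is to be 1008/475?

10

G(s) has one factor of s in the denominator, so the system is type 1.
K_v = lim_{s→0} s·G(s) = A·5·19 / (1·7·8·9) = (95/504)·A.
e_ss = 4/K_v = 1008/475 ⇒ K_v = 475/252 ⇒ A = (475/252)/(95/504) = 10.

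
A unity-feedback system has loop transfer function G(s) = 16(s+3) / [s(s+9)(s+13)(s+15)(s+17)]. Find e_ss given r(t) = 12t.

7458.75

One free integrator in G(s): this is a type 1 system.
K_v = lim_{s→0} s·G(s) = 16·3 / (9·13·15·17) = 16/9945.
e_ss = 12/K_v = 12/(16/9945) = 7458.75.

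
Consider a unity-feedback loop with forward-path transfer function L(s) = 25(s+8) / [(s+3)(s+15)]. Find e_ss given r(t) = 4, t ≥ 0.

The open loop has no poles at the origin → type 0 system.
K_p = lim_{s→0} L(s) = 25·8 / (3·15) = 40/9.
e_ss = 4/(1 + K_p) = 4/(49/9) = 36/49.

36/49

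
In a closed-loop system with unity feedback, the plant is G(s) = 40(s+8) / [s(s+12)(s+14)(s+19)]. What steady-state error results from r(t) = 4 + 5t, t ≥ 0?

System type = 1 (one pole at s=0). Treating each term separately:
  • 4: tracked with zero error.
  • 5t: e_ss = 5/K_v with K_v=40/399 → 49.875.
Total e_ss = 49.875.

49.875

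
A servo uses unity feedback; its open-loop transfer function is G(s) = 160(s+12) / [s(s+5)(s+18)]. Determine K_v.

64/3

The open loop has one pole at the origin → type 1 system.
K_v = lim_{s→0} s·G(s) = 160·12 / (5·18) = 64/3.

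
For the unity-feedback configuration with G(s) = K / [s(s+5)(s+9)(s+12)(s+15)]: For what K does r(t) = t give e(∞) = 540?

15

G(s) has one factor of s in the denominator, so the system is type 1.
K_v = lim_{s→0} s·G(s) = K / (5·9·12·15) = (1/8100)·K.
e_ss = 1/K_v = 540 ⇒ K_v = 1/540 ⇒ K = (1/540)/(1/8100) = 15.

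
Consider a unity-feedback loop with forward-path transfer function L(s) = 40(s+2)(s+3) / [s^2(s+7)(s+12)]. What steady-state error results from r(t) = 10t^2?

The open loop has two poles at the origin → type 2 system.
K_a = lim_{s→0} s^2·L(s) = 40·2·3 / (7·12) = 20/7.
r(t) = 10t^2 gives R(s) = 20/s^3.
e_ss = 20/K_a = 20/(20/7) = 7.

7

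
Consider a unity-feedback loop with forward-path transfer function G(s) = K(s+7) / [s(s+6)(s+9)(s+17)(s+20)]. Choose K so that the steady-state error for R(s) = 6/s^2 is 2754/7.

40

The open loop has one pole at the origin → type 1 system.
K_v = lim_{s→0} s·G(s) = K·7 / (6·9·17·20) = (7/18360)·K.
e_ss = 6/K_v = 2754/7 ⇒ K_v = 7/459 ⇒ K = (7/459)/(7/18360) = 40.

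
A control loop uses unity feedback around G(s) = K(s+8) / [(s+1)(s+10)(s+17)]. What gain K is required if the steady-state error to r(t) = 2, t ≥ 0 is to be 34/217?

250

G(s) has no factors of s in the denominator, so the system is type 0.
K_p = lim_{s→0} G(s) = K·8 / (1·10·17) = (4/85)·K.
e_ss = 2/(1 + K_p) = 34/217 ⇒ 1 + (4/85)·K = 217/17 ⇒ K = 250.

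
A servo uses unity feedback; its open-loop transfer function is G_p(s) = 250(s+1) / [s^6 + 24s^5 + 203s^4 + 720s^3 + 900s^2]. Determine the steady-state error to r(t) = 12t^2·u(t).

86.4

The denominator has no term below 900s^2 — 2 poles at s=0, type 2.
K_a = lim_{s→0} s^2·G_p(s) = 250·1 / 900 = 5/18.
r(t) = 12t^2 gives R(s) = 24/s^3.
e_ss = 24/K_a = 24/(5/18) = 86.4.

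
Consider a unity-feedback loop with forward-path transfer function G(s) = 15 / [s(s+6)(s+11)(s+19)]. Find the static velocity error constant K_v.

System type = 1 (one pole at s=0).
K_v = lim_{s→0} s·G(s) = 15 / (6·11·19) = 5/418.

5/418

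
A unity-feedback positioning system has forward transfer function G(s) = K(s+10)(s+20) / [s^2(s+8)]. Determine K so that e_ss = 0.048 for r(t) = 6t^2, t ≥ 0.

Two free integrators in G(s): this is a type 2 system.
K_a = lim_{s→0} s^2·G(s) = K·10·20 / (8) = 25·K.
e_ss = 12/K_a = 0.048 ⇒ K_a = 250 ⇒ K = 250/25 = 10.

10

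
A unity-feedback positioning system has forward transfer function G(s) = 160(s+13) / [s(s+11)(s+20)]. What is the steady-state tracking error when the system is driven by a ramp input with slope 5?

55/104

The open loop has one pole at the origin → type 1 system.
K_v = lim_{s→0} s·G(s) = 160·13 / (11·20) = 104/11.
e_ss = 5/K_v = 5/(104/11) = 55/104.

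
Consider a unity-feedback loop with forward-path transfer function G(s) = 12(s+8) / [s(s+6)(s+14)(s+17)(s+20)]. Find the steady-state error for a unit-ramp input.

297.5

One free integrator in G(s): this is a type 1 system.
K_v = lim_{s→0} s·G(s) = 12·8 / (6·14·17·20) = 2/595.
e_ss = 1/K_v = 1/(2/595) = 297.5.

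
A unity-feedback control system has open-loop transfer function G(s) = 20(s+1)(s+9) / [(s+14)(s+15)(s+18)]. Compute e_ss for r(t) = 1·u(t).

21/22

The open loop has no poles at the origin → type 0 system.
K_p = lim_{s→0} G(s) = 20·1·9 / (14·15·18) = 1/21.
e_ss = 1/(1 + K_p) = 1/(22/21) = 21/22.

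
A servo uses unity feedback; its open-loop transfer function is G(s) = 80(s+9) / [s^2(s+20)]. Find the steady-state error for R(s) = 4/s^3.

Two free integrators in G(s): this is a type 2 system.
K_a = lim_{s→0} s^2·G(s) = 80·9 / (20) = 36.
r(t) = 2t^2 gives R(s) = 4/s^3.
e_ss = 4/K_a = 4/36 = 1/9.

1/9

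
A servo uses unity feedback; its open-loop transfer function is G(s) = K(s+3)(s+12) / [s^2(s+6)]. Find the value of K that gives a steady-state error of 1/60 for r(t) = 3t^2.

60

Two free integrators in G(s): this is a type 2 system.
K_a = lim_{s→0} s^2·G(s) = K·3·12 / (6) = 6·K.
e_ss = 6/K_a = 1/60 ⇒ K_a = 360 ⇒ K = 360/6 = 60.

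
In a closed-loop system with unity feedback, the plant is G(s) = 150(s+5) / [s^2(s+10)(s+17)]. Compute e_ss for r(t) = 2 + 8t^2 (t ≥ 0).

272/75

System type = 2 (two poles at s=0). Treating each term separately:
  • 2: tracked with zero error.
  • 8t^2: e_ss = 16/K_a with K_a=75/17 → 272/75.
Total e_ss = 272/75.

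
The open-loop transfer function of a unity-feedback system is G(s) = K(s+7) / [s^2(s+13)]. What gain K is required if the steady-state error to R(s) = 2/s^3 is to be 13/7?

2

System type = 2 (two poles at s=0).
K_a = lim_{s→0} s^2·G(s) = K·7 / (13) = (7/13)·K.
e_ss = 2/K_a = 13/7 ⇒ K_a = 14/13 ⇒ K = (14/13)/(7/13) = 2.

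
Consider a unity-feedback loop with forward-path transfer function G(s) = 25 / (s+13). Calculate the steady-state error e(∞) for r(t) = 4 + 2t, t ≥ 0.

System type = 0 (no poles at s=0). Taking each input component in turn:
  • 4: e_ss = 4/(1+K_p) with K_p=25/13 → 26/19.
  • 2t: a type-0 system cannot track it, e_ss → ∞.
The unbounded component dominates.

infinity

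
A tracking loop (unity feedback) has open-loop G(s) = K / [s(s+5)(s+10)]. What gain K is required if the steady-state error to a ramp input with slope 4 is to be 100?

2

One free integrator in G(s): this is a type 1 system.
K_v = lim_{s→0} s·G(s) = K / (5·10) = 0.02·K.
e_ss = 4/K_v = 100 ⇒ K_v = 0.04 ⇒ K = 0.04/0.02 = 2.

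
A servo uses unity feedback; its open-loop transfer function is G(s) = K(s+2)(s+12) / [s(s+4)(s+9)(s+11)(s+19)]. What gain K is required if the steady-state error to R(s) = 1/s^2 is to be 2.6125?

120

G(s) has one factor of s in the denominator, so the system is type 1.
K_v = lim_{s→0} s·G(s) = K·2·12 / (4·9·11·19) = (2/627)·K.
e_ss = 1/K_v = 2.6125 ⇒ K_v = 80/209 ⇒ K = (80/209)/(2/627) = 120.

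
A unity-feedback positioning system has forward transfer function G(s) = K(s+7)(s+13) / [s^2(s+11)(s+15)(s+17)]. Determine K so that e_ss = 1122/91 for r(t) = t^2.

5

G(s) has two factors of s in the denominator, so the system is type 2.
K_a = lim_{s→0} s^2·G(s) = K·7·13 / (11·15·17) = (91/2805)·K.
e_ss = 2/K_a = 1122/91 ⇒ K_a = 91/561 ⇒ K = (91/561)/(91/2805) = 5.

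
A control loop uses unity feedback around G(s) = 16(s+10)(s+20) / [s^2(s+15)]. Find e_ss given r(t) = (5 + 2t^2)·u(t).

The open loop has two poles at the origin → type 2 system. Taking each input component in turn:
  • 5: tracked with zero error.
  • 2t^2: e_ss = 4/K_a with K_a=640/3 → 3/160.
Total e_ss = 3/160.

3/160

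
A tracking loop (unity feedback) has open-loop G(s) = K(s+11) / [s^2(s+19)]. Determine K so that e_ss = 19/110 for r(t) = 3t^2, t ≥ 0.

60

System type = 2 (two poles at s=0).
K_a = lim_{s→0} s^2·G(s) = K·11 / (19) = (11/19)·K.
e_ss = 6/K_a = 19/110 ⇒ K_a = 660/19 ⇒ K = (660/19)/(11/19) = 60.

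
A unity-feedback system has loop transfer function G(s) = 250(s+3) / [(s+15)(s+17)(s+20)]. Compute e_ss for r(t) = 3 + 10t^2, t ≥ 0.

infinity

No free integrators in G(s): this is a type 0 system. By superposition:
  • 3: e_ss = 3/(1+K_p) with K_p=5/34 → 34/13.
  • 10t^2: a type-0 system cannot track it, e_ss → ∞.
The unbounded component dominates.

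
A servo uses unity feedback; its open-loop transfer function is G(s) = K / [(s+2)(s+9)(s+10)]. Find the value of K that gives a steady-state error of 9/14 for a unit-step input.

100

System type = 0 (no poles at s=0).
K_p = lim_{s→0} G(s) = K / (2·9·10) = (1/180)·K.
e_ss = 1/(1 + K_p) = 9/14 ⇒ 1 + (1/180)·K = 14/9 ⇒ K = 100.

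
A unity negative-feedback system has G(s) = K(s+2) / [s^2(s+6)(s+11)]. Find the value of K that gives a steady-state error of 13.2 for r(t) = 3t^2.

Two free integrators in G(s): this is a type 2 system.
K_a = lim_{s→0} s^2·G(s) = K·2 / (6·11) = (1/33)·K.
e_ss = 6/K_a = 13.2 ⇒ K_a = 5/11 ⇒ K = (5/11)/(1/33) = 15.

15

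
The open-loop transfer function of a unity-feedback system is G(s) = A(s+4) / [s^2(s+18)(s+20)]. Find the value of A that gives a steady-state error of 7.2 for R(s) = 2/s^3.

System type = 2 (two poles at s=0).
K_a = lim_{s→0} s^2·G(s) = A·4 / (18·20) = (1/90)·A.
e_ss = 2/K_a = 7.2 ⇒ K_a = 5/18 ⇒ A = (5/18)/(1/90) = 25.

25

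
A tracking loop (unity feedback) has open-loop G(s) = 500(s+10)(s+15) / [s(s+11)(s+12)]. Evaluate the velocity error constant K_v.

The open loop has one pole at the origin → type 1 system.
K_v = lim_{s→0} s·G(s) = 500·10·15 / (11·12) = 6250/11.

6250/11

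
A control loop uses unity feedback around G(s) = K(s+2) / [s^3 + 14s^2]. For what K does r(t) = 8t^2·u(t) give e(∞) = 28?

Factoring s^2 from the denominator leaves a polynomial with constant term 14, so the system is type 2.
K_a = lim_{s→0} s^2·G(s) = K·2 / 14 = (1/7)·K.
e_ss = 16/K_a = 28 ⇒ K_a = 4/7 ⇒ K = (4/7)/(1/7) = 4.

4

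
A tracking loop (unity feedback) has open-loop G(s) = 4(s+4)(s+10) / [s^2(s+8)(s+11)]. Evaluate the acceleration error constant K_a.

20/11

The open loop has two poles at the origin → type 2 system.
K_a = lim_{s→0} s^2·G(s) = 4·4·10 / (8·11) = 20/11.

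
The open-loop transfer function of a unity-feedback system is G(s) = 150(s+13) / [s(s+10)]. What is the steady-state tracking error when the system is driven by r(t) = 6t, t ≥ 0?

One free integrator in G(s): this is a type 1 system.
K_v = lim_{s→0} s·G(s) = 150·13 / (10) = 195.
e_ss = 6/K_v = 6/195 = 2/65.

2/65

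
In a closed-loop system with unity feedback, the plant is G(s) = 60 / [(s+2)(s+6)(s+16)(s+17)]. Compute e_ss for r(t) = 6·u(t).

1632/277

The open loop has no poles at the origin → type 0 system.
K_p = lim_{s→0} G(s) = 60 / (2·6·16·17) = 5/272.
e_ss = 6/(1 + K_p) = 6/(277/272) = 1632/277.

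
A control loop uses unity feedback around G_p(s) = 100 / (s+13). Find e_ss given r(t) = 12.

156/113

System type = 0 (no poles at s=0).
K_p = lim_{s→0} G_p(s) = 100 / (13) = 100/13.
e_ss = 12/(1 + K_p) = 12/(113/13) = 156/113.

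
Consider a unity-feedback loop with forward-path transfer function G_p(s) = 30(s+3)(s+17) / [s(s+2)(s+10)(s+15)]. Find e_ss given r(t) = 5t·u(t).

50/51

One free integrator in G_p(s): this is a type 1 system.
K_v = lim_{s→0} s·G_p(s) = 30·3·17 / (2·10·15) = 5.1.
e_ss = 5/K_v = 5/5.1 = 50/51.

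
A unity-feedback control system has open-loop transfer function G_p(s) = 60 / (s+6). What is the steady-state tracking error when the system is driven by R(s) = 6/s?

G_p(s) has no factors of s in the denominator, so the system is type 0.
K_p = lim_{s→0} G_p(s) = 60 / (6) = 10.
e_ss = 6/(1 + K_p) = 6/11.

6/11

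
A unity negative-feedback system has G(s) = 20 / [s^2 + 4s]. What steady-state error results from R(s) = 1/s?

0

The denominator has no term below 4s — 1 pole at s=0, type 1.
A type-1 system has K_p = ∞, so it tracks a step input with zero steady-state error.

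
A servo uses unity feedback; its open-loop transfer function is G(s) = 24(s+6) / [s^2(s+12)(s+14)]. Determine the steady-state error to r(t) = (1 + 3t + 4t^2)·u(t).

System type = 2 (two poles at s=0). Taking each input component in turn:
  • 1: tracked with zero error.
  • 3t: tracked with zero error.
  • 4t^2: e_ss = 8/K_a with K_a=6/7 → 28/3.
Total e_ss = 28/3.

28/3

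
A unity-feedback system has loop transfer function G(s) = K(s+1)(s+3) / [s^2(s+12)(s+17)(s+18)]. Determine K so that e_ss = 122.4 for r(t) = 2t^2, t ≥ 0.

G(s) has two factors of s in the denominator, so the system is type 2.
K_a = lim_{s→0} s^2·G(s) = K·1·3 / (12·17·18) = (1/1224)·K.
e_ss = 4/K_a = 122.4 ⇒ K_a = 5/153 ⇒ K = (5/153)/(1/1224) = 40.

40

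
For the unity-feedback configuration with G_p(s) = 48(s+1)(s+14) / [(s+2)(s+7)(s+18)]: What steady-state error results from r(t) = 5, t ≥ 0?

G_p(s) has no factors of s in the denominator, so the system is type 0.
K_p = lim_{s→0} G_p(s) = 48·1·14 / (2·7·18) = 8/3.
e_ss = 5/(1 + K_p) = 5/(11/3) = 15/11.

15/11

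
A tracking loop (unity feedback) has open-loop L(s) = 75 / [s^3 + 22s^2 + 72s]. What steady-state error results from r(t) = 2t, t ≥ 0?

The denominator has no term below 72s — 1 pole at s=0, type 1.
K_v = lim_{s→0} s·L(s) = 75 / 72 = 25/24.
e_ss = 2/K_v = 2/(25/24) = 1.92.

1.92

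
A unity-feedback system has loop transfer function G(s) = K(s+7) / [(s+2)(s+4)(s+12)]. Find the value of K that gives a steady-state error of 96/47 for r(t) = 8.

40

The open loop has no poles at the origin → type 0 system.
K_p = lim_{s→0} G(s) = K·7 / (2·4·12) = (7/96)·K.
e_ss = 8/(1 + K_p) = 96/47 ⇒ 1 + (7/96)·K = 47/12 ⇒ K = 40.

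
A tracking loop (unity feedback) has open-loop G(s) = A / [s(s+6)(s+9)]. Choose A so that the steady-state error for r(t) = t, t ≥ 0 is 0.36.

The open loop has one pole at the origin → type 1 system.
K_v = lim_{s→0} s·G(s) = A / (6·9) = (1/54)·A.
e_ss = 1/K_v = 0.36 ⇒ K_v = 25/9 ⇒ A = (25/9)/(1/54) = 150.

150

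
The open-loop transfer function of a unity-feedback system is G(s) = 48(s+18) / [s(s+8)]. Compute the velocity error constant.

108

G(s) has one factor of s in the denominator, so the system is type 1.
K_v = lim_{s→0} s·G(s) = 48·18 / (8) = 108.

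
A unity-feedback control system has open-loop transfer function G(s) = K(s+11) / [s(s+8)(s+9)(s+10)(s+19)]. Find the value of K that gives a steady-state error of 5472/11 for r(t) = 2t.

5

G(s) has one factor of s in the denominator, so the system is type 1.
K_v = lim_{s→0} s·G(s) = K·11 / (8·9·10·19) = (11/13680)·K.
e_ss = 2/K_v = 5472/11 ⇒ K_v = 11/2736 ⇒ K = (11/2736)/(11/13680) = 5.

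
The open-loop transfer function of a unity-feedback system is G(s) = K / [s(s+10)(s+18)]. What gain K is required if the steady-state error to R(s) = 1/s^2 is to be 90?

2

System type = 1 (one pole at s=0).
K_v = lim_{s→0} s·G(s) = K / (10·18) = (1/180)·K.
e_ss = 1/K_v = 90 ⇒ K_v = 1/90 ⇒ K = (1/90)/(1/180) = 2.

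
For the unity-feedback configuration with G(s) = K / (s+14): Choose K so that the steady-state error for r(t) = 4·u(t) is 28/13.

12

No free integrators in G(s): this is a type 0 system.
K_p = lim_{s→0} G(s) = K / (14) = (1/14)·K.
e_ss = 4/(1 + K_p) = 28/13 ⇒ 1 + (1/14)·K = 13/7 ⇒ K = 12.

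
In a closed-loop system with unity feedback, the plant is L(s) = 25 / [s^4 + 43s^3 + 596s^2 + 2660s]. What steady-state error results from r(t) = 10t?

Factoring s from the denominator leaves a polynomial with constant term 2660, so the system is type 1.
K_v = lim_{s→0} s·L(s) = 25 / 2660 = 5/532.
e_ss = 10/K_v = 10/(5/532) = 1064.

1064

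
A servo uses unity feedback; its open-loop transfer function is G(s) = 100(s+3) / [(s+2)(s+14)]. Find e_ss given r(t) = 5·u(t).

G(s) has no factors of s in the denominator, so the system is type 0.
K_p = lim_{s→0} G(s) = 100·3 / (2·14) = 75/7.
e_ss = 5/(1 + K_p) = 5/(82/7) = 35/82.

35/82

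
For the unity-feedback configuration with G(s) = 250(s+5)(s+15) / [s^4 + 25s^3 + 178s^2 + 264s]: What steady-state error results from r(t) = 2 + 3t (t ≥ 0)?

Lowest-order denominator term is 264s, so the open loop has 1 pole at the origin → type 1 system. Treating each term separately:
  • 2: tracked with zero error.
  • 3t: e_ss = 3/K_v with K_v=3125/44 → 132/3125.
Total e_ss = 132/3125.

132/3125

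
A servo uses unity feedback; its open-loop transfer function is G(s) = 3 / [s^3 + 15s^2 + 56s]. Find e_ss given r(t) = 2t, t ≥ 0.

Factoring s from the denominator leaves a polynomial with constant term 56, so the system is type 1.
K_v = lim_{s→0} s·G(s) = 3 / 56 = 3/56.
e_ss = 2/K_v = 2/(3/56) = 112/3.

112/3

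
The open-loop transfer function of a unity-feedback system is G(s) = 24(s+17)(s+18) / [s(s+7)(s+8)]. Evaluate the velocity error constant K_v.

918/7

G(s) has one factor of s in the denominator, so the system is type 1.
K_v = lim_{s→0} s·G(s) = 24·17·18 / (7·8) = 918/7.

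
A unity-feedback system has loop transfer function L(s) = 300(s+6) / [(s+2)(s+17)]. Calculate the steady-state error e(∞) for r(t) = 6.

102/917

L(s) has no factors of s in the denominator, so the system is type 0.
K_p = lim_{s→0} L(s) = 300·6 / (2·17) = 900/17.
e_ss = 6/(1 + K_p) = 6/(917/17) = 102/917.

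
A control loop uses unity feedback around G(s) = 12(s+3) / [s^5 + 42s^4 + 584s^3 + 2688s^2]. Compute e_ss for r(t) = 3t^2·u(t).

The denominator has no term below 2688s^2 — 2 poles at s=0, type 2.
K_a = lim_{s→0} s^2·G(s) = 12·3 / 2688 = 3/224.
r(t) = 3t^2 gives R(s) = 6/s^3.
e_ss = 6/K_a = 6/(3/224) = 448.

448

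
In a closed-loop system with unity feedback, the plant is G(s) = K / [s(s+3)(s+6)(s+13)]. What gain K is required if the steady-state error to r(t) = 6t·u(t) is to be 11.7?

120

One free integrator in G(s): this is a type 1 system.
K_v = lim_{s→0} s·G(s) = K / (3·6·13) = (1/234)·K.
e_ss = 6/K_v = 11.7 ⇒ K_v = 20/39 ⇒ K = (20/39)/(1/234) = 120.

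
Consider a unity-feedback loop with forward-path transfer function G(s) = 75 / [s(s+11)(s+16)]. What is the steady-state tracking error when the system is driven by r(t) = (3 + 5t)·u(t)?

System type = 1 (one pole at s=0). By superposition:
  • 3: tracked with zero error.
  • 5t: e_ss = 5/K_v with K_v=75/176 → 176/15.
Total e_ss = 176/15.

176/15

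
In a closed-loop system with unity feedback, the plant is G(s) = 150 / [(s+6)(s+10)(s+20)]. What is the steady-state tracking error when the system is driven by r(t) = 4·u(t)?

System type = 0 (no poles at s=0).
K_p = lim_{s→0} G(s) = 150 / (6·10·20) = 0.125.
e_ss = 4/(1 + K_p) = 4/1.125 = 32/9.

32/9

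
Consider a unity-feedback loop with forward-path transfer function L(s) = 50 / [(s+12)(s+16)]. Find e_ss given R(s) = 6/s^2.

infinity

The open loop has no poles at the origin → type 0 system.
K_v = lim_{s→0} s·L(s) = 0; the steady-state error to this ramp input grows without bound.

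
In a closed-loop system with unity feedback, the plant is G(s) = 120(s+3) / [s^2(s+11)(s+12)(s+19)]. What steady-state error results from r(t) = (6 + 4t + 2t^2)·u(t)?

Two free integrators in G(s): this is a type 2 system. Taking each input component in turn:
  • 6: tracked with zero error.
  • 4t: tracked with zero error.
  • 2t^2: e_ss = 4/K_a with K_a=30/209 → 418/15.
Total e_ss = 418/15.

418/15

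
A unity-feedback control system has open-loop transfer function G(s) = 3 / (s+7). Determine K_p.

The open loop has no poles at the origin → type 0 system.
K_p = lim_{s→0} G(s) = 3 / (7) = 3/7.

3/7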